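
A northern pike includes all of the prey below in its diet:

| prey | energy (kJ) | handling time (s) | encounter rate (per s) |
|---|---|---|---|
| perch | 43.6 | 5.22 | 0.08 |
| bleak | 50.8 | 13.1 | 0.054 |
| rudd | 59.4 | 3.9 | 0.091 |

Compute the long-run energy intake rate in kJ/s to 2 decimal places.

R = Σλ_iE_i / (1 + Σλ_ih_i)
Numerator: 0.08×43.6 + 0.054×50.8 + 0.091×59.4 = 11.64
Denominator: 1 + 0.08×5.22 + 0.054×13.1 + 0.091×3.9 = 2.48
R = 11.64/2.48 = 4.692 kJ/s

4.69 kJ/s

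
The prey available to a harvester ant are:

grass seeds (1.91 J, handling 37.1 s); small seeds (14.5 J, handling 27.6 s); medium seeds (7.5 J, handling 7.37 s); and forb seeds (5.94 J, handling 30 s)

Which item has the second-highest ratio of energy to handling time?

In descending order of E/h:
medium seeds: 7.5/7.37 = 1.02 J/s
small seeds: 14.5/27.6 = 0.525 J/s
forb seeds: 5.94/30 = 0.198 J/s
grass seeds: 1.91/37.1 = 0.0515 J/s

small seeds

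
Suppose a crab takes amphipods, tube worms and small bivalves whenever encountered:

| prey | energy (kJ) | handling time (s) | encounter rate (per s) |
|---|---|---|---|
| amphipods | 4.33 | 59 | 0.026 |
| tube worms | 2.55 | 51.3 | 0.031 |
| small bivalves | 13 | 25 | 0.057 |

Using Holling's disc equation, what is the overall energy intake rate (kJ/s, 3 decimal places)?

0.168 kJ/s

R = (0.026×4.33 + 0.031×2.55 + 0.057×13) / (1 + 0.026×59 + 0.031×51.3 + 0.057×25) = 0.9326/5.549 = 0.1681 kJ/s.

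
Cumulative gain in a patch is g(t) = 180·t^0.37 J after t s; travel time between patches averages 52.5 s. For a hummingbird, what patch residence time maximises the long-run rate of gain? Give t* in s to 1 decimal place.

By the marginal value theorem, leave when the instantaneous gain rate g'(t) equals the habitat-wide average g(t)/(T + t).
g'(t) = 0.37·180·t^-0.63. Setting 0.37·180·t^-0.63 = 180·t^0.37/(52.5+t) gives 0.37(52.5+t) = t, so 0.63·t = 0.37×52.5.
t* = 0.37×52.5/0.63 = 30.83 s.

30.8 s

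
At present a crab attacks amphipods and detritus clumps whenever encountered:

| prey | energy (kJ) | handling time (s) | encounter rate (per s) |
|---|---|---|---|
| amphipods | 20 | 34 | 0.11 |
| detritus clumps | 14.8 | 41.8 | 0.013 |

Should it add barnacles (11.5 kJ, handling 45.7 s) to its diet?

Intake rate on the current diet: R = (0.11×20 + 0.013×14.8) / (1 + 0.11×34 + 0.013×41.8) = 2.392/5.283 = 0.4528 kJ/s.
Profitability of barnacles: 11.5/45.7 = 0.2516 kJ/s.
Since 0.2516 < R, time spent handling barnacles is better spent searching.

No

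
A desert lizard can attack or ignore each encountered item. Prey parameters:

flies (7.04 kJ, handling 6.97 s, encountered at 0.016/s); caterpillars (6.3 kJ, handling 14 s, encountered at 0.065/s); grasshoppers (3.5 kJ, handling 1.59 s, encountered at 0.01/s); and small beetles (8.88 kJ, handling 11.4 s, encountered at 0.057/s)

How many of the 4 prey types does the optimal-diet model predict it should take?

4

Profitabilities (E/h, kJ/s): grasshoppers 2.2, flies 1.01, small beetles 0.779, caterpillars 0.45. Add prey in this order while the next type's profitability exceeds the intake rate on those already taken.
Rate on top 1: 0.03445. flies: 1.01 > 0.03445 → include.
Rate on top 2: 0.131. small beetles: 0.779 > 0.131 → include.
Rate on top 3: 0.3679. caterpillars: 0.45 > 0.3679 → include.
Optimal diet: grasshoppers, flies, small beetles, caterpillars — 4 of 4 types.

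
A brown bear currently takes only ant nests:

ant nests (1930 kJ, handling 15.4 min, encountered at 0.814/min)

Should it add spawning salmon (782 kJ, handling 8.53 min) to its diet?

No

On ant nests alone, R = ΣλE/(1+Σλh) = 1571/13.54 = 116.1 kJ/min.
spawning salmon: E/h = 782/8.53 = 91.68 kJ/min.
91.68 < 116.1, so adding spawning salmon would lower the average — exclude it.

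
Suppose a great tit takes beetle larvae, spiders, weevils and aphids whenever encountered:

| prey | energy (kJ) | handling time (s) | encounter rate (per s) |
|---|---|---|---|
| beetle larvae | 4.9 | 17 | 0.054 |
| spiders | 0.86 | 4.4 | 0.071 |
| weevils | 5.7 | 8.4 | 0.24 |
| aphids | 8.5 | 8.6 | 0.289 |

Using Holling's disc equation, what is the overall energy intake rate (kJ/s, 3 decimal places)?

0.617 kJ/s

Energy encountered per unit search time: 0.054×4.9 + 0.071×0.86 + 0.24×5.7 + 0.289×8.5 = 4.15 kJ/s.
Handling time per unit search time: 0.054×17 + 0.071×4.4 + 0.24×8.4 + 0.289×8.6 = 5.732.
Rate = 4.15/(1 + 5.732) = 0.6165 kJ/s.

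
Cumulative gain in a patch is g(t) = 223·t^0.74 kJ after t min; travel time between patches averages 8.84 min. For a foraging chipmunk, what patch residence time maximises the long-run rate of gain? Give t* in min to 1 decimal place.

Maximise g(t)/(T+t): set derivative to zero → g'(t)(T+t) = g(t).
g'(t) = 0.74·223·t^-0.26. Setting 0.74·223·t^-0.26 = 223·t^0.74/(8.84+t) gives 0.74(8.84+t) = t, so 0.26·t = 0.74×8.84.
t* = 0.74×8.84/0.26 = 25.16 min.

25.2 min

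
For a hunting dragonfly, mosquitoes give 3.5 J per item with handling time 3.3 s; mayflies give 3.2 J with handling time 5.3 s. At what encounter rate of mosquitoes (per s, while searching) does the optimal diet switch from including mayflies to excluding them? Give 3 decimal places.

0.401 per s

The zero-one rule: include mayflies iff E₂/h₂ > λE₁/(1+λh₁). Equality gives the switch point.
λE₁h₂ = E₂ + λE₂h₁ ⇒ λ = E₂/(E₁h₂ − E₂h₁) = 3.2/(18.55 − 10.56) = 0.4005 per s.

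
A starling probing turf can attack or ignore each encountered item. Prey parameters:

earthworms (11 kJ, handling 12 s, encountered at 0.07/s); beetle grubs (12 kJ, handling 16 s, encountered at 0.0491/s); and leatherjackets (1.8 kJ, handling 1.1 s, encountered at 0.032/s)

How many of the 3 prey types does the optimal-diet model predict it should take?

3

Rank by E/h (kJ/s): leatherjackets 1.64, earthworms 0.917, beetle grubs 0.75. Include each in turn until the next type's E/h falls below the running intake rate.
Rate on top 1: 0.05564. earthworms: 0.917 > 0.05564 → include.
Rate on top 2: 0.4413. beetle grubs: 0.75 > 0.4413 → include.
Optimal diet: leatherjackets, earthworms, beetle grubs — 3 of 3 types.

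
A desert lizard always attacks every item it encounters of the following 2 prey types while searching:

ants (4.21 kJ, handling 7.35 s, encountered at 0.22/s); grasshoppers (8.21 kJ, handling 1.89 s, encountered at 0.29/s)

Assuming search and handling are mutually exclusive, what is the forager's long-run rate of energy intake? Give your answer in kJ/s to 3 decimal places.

1.045 kJ/s

R = (0.22×4.21 + 0.29×8.21) / (1 + 0.22×7.35 + 0.29×1.89) = 3.307/3.165 = 1.045 kJ/s.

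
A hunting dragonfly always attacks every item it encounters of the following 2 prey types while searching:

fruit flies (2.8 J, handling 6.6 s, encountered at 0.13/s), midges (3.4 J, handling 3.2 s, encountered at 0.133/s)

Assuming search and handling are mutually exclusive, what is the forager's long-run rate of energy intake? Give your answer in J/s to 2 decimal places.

0.36 J/s

Energy encountered per unit search time: 0.13×2.8 + 0.133×3.4 = 0.8162 J/s.
Handling time per unit search time: 0.13×6.6 + 0.133×3.2 = 1.284.
Rate = 0.8162/(1 + 1.284) = 0.3574 J/s.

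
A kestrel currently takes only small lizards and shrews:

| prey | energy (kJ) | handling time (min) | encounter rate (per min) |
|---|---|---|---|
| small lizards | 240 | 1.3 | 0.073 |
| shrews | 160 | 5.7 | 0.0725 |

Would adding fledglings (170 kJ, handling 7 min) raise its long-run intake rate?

Yes

Current rate: (0.073×240 + 0.0725×160)/(1 + 0.073×1.3 + 0.0725×5.7) = 19.31 kJ/min.
Profitability of fledglings: 170/7 = 24.29 kJ/min.
24.29 > 19.31, so adding fledglings raises the average — include it.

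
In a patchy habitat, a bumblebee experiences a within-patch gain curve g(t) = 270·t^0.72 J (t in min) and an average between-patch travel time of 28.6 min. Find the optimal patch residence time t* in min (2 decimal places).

Optimal t* satisfies g'(t*) = g(t*)/(T + t*).
g'(t) = 0.72·270·t^-0.28. Setting 0.72·270·t^-0.28 = 270·t^0.72/(28.6+t) gives 0.72(28.6+t) = t, so 0.28·t = 0.72×28.6.
t* = 0.72×28.6/0.28 = 73.54 min.

73.54 min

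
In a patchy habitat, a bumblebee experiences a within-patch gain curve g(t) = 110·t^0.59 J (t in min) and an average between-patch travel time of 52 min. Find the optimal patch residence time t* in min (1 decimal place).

74.8 min

Optimal t* satisfies g'(t*) = g(t*)/(T + t*).
g'(t) = 0.59·110·t^-0.41. Setting 0.59·110·t^-0.41 = 110·t^0.59/(52+t) gives 0.59(52+t) = t, so 0.41·t = 0.59×52.
t* = 0.59×52/0.41 = 74.83 min.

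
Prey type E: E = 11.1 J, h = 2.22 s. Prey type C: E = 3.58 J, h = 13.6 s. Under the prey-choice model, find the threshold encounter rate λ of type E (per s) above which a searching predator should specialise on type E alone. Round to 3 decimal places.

At the threshold, the rate on type E alone equals the profitability of type C: λ·11.1/(1 + λ·2.22) = 3.58/13.6 = 0.2632.
Rearranging, λ(11.1 − 0.2632×2.22) = 0.2632, so λ = 0.2632/10.52 = 0.02503 per s.

0.025 per s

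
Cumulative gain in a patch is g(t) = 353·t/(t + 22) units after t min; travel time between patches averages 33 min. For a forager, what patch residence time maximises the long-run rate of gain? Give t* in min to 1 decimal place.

Maximise g(t)/(T+t): set derivative to zero → g'(t)(T+t) = g(t).
g'(t) = 353·22/(t + 22)². Setting 353·22/(t+22)² = 353t/[(t+22)(33+t)] gives 22(33+t) = t(t+22), so t² = 22×33 = 726.
t* = √726 = 26.94 min.

26.9 min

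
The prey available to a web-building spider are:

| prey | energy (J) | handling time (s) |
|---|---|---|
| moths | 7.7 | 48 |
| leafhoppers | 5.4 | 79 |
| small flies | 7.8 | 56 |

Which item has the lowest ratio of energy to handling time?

leafhoppers

Profitability E/h (J/s): moths = 7.7/48 = 0.16, leafhoppers = 5.4/79 = 0.0684, small flies = 7.8/56 = 0.139.
Ranked: moths > small flies > leafhoppers.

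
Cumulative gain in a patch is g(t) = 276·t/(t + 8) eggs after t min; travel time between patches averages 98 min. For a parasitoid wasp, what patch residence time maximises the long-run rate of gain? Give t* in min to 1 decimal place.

28.0 min

Optimal t* satisfies g'(t*) = g(t*)/(T + t*).
g'(t) = 276·8/(t + 8)². Setting 276·8/(t+8)² = 276t/[(t+8)(98+t)] gives 8(98+t) = t(t+8), so t² = 8×98 = 784.
t* = √784 = 28 min.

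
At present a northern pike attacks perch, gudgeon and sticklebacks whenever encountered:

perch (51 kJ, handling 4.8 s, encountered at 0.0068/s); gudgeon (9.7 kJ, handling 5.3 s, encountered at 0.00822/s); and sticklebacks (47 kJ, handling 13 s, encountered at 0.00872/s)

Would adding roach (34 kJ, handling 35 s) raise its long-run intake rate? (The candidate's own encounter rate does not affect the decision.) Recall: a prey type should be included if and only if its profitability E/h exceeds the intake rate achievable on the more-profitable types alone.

Current rate: (0.0068×51 + 0.00822×9.7 + 0.00872×47)/(1 + 0.0068×4.8 + 0.00822×5.3 + 0.00872×13) = 0.7031 kJ/s.
roach: E/h = 34/35 = 0.9714 kJ/s.
Since 0.9714 > R, including roach increases the long-run rate.

Yes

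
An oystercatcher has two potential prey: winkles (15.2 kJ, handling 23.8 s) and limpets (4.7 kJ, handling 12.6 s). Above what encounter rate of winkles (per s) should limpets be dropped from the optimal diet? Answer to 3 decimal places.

The zero-one rule: include limpets iff E₂/h₂ > λE₁/(1+λh₁). Equality gives the switch point.
λE₁h₂ = E₂ + λE₂h₁ ⇒ λ = E₂/(E₁h₂ − E₂h₁) = 4.7/(191.5 − 111.9) = 0.059 per s.

0.059 per s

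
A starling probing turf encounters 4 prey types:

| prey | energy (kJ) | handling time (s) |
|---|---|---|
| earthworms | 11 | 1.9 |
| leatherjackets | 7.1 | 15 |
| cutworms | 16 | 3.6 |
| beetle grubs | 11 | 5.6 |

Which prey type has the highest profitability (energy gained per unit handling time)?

earthworms

Profitability E/h (kJ/s): earthworms = 11/1.9 = 5.79, leatherjackets = 7.1/15 = 0.473, cutworms = 16/3.6 = 4.44, beetle grubs = 11/5.6 = 1.96.
Ranked: earthworms > cutworms > beetle grubs > leatherjackets.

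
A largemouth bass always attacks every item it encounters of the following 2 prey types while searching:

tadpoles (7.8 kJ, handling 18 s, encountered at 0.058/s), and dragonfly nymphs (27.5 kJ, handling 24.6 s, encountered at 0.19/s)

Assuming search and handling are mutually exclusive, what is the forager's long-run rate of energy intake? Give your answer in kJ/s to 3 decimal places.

R = (0.058×7.8 + 0.19×27.5) / (1 + 0.058×18 + 0.19×24.6) = 5.677/6.718 = 0.8451 kJ/s.

0.845 kJ/s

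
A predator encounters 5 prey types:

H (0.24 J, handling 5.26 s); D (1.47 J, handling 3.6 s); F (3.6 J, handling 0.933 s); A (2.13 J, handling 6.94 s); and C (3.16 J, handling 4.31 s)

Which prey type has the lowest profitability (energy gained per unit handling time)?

In descending order of E/h:
F: 3.6/0.933 = 3.86 J/s
C: 3.16/4.31 = 0.733 J/s
D: 1.47/3.6 = 0.408 J/s
A: 2.13/6.94 = 0.307 J/s
H: 0.24/5.26 = 0.0456 J/s

H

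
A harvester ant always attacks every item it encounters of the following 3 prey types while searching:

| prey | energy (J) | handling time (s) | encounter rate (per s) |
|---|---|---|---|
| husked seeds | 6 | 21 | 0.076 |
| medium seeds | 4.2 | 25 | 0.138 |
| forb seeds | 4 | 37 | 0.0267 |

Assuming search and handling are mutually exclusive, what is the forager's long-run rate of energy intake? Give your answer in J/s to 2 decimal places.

Energy encountered per unit search time: 0.076×6 + 0.138×4.2 + 0.0267×4 = 1.142 J/s.
Handling time per unit search time: 0.076×21 + 0.138×25 + 0.0267×37 = 6.034.
Rate = 1.142/(1 + 6.034) = 0.1624 J/s.

0.16 J/s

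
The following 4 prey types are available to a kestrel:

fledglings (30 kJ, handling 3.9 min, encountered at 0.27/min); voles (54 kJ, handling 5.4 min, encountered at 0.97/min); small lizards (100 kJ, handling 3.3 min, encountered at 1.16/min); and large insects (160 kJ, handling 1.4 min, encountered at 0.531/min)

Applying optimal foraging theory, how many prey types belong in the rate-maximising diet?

E/h in descending order: large insects 114, small lizards 30.3, voles 10, fledglings 7.69 kJ/min. The optimal diet is the largest prefix of this list for which every included type satisfies E_i/h_i > R on the types above it.
Rate on top 1: 48.73. small lizards: 30.3 < 48.73 → exclude; stop.
Optimal diet: large insects — 1 of 4 types.

1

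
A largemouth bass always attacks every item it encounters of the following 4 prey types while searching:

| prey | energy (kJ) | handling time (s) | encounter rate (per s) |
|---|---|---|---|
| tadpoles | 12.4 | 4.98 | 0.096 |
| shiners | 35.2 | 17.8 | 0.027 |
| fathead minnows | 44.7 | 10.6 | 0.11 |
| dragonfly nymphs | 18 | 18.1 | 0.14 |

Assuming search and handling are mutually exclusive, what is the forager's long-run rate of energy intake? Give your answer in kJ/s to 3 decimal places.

1.693 kJ/s

Energy encountered per unit search time: 0.096×12.4 + 0.027×35.2 + 0.11×44.7 + 0.14×18 = 9.578 kJ/s.
Handling time per unit search time: 0.096×4.98 + 0.027×17.8 + 0.11×10.6 + 0.14×18.1 = 4.659.
Rate = 9.578/(1 + 4.659) = 1.693 kJ/s.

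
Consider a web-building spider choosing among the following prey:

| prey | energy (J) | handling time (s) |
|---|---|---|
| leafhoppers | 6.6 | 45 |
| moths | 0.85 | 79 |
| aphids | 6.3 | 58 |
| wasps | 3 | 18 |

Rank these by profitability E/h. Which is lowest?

Profitability E/h (J/s): leafhoppers = 6.6/45 = 0.147, moths = 0.85/79 = 0.0108, aphids = 6.3/58 = 0.109, wasps = 3/18 = 0.167.
Ranked: wasps > leafhoppers > aphids > moths.

moths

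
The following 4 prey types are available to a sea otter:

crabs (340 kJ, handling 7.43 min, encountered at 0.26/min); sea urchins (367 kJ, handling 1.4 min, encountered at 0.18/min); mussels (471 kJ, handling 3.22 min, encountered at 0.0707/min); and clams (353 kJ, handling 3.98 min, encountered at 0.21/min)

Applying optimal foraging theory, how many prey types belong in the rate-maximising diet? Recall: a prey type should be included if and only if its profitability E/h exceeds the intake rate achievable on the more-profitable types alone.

Profitabilities (E/h, kJ/min): sea urchins 262, mussels 146, clams 88.7, crabs 45.8. Add prey in this order while the next type's profitability exceeds the intake rate on those already taken.
Rate on top 1: 52.76. mussels: 146 > 52.76 → include.
Rate on top 2: 67.15. clams: 88.7 > 67.15 → include.
Rate on top 3: 74.93. crabs: 45.8 < 74.93 → exclude; stop.
Optimal diet: sea urchins, mussels, clams — 3 of 4 types.

3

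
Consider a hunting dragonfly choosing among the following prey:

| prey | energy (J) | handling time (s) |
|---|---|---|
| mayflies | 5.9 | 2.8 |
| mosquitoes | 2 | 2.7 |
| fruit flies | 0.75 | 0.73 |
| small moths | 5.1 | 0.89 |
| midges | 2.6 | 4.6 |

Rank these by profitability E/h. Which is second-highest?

In descending order of E/h:
small moths: 5.1/0.89 = 5.73 J/s
mayflies: 5.9/2.8 = 2.11 J/s
fruit flies: 0.75/0.73 = 1.03 J/s
mosquitoes: 2/2.7 = 0.741 J/s
midges: 2.6/4.6 = 0.565 J/s

mayflies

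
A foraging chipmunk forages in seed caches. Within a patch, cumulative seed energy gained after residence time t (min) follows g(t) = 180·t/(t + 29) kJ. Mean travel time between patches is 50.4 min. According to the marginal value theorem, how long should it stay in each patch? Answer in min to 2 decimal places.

Maximise g(t)/(T+t): set derivative to zero → g'(t)(T+t) = g(t).
g'(t) = 180·29/(t + 29)². Setting 180·29/(t+29)² = 180t/[(t+29)(50.4+t)] gives 29(50.4+t) = t(t+29), so t² = 29×50.4 = 1462.
t* = √1462 = 38.23 min.

38.23 min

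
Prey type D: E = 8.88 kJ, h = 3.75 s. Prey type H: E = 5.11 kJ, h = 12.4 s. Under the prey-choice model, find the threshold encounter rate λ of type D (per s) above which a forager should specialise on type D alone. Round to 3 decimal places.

0.056 per s

The zero-one rule: include type H iff E₂/h₂ > λE₁/(1+λh₁). Equality gives the switch point.
λE₁h₂ = E₂ + λE₂h₁ ⇒ λ = E₂/(E₁h₂ − E₂h₁) = 5.11/(110.1 − 19.16) = 0.05619 per s.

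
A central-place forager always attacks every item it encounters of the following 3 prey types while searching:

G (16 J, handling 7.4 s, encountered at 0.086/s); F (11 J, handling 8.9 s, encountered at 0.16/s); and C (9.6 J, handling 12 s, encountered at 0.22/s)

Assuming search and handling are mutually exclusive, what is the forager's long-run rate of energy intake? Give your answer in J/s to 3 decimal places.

0.921 J/s

R = Σλ_iE_i / (1 + Σλ_ih_i)
Numerator: 0.086×16 + 0.16×11 + 0.22×9.6 = 5.248
Denominator: 1 + 0.086×7.4 + 0.16×8.9 + 0.22×12 = 5.7
R = 5.248/5.7 = 0.9206 J/s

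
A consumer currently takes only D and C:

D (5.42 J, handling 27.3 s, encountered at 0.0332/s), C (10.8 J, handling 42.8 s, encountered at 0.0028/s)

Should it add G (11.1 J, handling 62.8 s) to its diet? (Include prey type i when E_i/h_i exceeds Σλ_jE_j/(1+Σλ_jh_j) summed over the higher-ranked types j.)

Current rate: (0.0332×5.42 + 0.0028×10.8)/(1 + 0.0332×27.3 + 0.0028×42.8) = 0.1037 J/s.
Profitability of G: 11.1/62.8 = 0.1768 J/s.
Since 0.1768 > R, including G increases the long-run rate.

Yes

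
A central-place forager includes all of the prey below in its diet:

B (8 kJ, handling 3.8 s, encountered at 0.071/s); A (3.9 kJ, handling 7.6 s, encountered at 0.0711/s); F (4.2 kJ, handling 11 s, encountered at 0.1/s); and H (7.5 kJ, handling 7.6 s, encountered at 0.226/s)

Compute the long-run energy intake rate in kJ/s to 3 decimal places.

0.640 kJ/s

Energy encountered per unit search time: 0.071×8 + 0.0711×3.9 + 0.1×4.2 + 0.226×7.5 = 2.96 kJ/s.
Handling time per unit search time: 0.071×3.8 + 0.0711×7.6 + 0.1×11 + 0.226×7.6 = 3.628.
Rate = 2.96/(1 + 3.628) = 0.6397 kJ/s.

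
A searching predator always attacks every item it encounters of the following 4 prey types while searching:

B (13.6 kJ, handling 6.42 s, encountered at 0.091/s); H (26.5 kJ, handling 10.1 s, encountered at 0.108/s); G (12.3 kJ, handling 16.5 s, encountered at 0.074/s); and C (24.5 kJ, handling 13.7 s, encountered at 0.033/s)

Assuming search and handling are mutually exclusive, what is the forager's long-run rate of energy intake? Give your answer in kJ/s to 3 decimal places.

1.338 kJ/s

R = (0.091×13.6 + 0.108×26.5 + 0.074×12.3 + 0.033×24.5) / (1 + 0.091×6.42 + 0.108×10.1 + 0.074×16.5 + 0.033×13.7) = 5.818/4.348 = 1.338 kJ/s.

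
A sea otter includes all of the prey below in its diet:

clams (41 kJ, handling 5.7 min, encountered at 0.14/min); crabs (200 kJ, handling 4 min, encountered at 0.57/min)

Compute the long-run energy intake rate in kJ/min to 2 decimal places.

29.36 kJ/min

R = Σλ_iE_i / (1 + Σλ_ih_i)
Numerator: 0.14×41 + 0.57×200 = 119.7
Denominator: 1 + 0.14×5.7 + 0.57×4 = 4.078
R = 119.7/4.078 = 29.36 kJ/min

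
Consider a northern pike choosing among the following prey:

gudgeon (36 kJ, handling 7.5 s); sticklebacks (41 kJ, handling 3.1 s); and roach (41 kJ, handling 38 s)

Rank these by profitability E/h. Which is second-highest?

In descending order of E/h:
sticklebacks: 41/3.1 = 13.2 kJ/s
gudgeon: 36/7.5 = 4.8 kJ/s
roach: 41/38 = 1.08 kJ/s

gudgeon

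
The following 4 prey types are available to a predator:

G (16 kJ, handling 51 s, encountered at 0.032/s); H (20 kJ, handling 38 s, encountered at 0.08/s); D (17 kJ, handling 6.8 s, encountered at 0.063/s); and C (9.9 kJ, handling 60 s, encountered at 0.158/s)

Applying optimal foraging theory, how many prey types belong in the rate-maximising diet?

1

E/h in descending order: D 2.5, H 0.526, G 0.314, C 0.165 kJ/s. The optimal diet is the largest prefix of this list for which every included type satisfies E_i/h_i > R on the types above it.
Rate on top 1: 0.7498. H: 0.526 < 0.7498 → exclude; stop.
Optimal diet: D — 1 of 4 types.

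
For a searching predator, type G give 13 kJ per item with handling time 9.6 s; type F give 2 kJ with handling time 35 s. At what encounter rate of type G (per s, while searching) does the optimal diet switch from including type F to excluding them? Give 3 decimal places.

0.005 per s

Drop type F once their profitability E₂/h₂ falls below the rate achievable on type G alone: E₂/h₂ = λE₁/(1 + λh₁).
Solve for λ: λE₁h₂ = E₂(1 + λh₁) → λ(E₁h₂ − E₂h₁) = E₂ → λ = E₂/(E₁h₂ − E₂h₁).
λ = 2/(13×35 − 2×9.6) = 2/435.8 = 0.004589 per s.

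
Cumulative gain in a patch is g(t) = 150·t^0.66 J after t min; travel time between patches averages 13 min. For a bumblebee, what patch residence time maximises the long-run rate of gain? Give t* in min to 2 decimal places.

25.24 min

By the marginal value theorem, leave when the instantaneous gain rate g'(t) equals the habitat-wide average g(t)/(T + t).
g'(t) = 0.66·150·t^-0.34. Setting 0.66·150·t^-0.34 = 150·t^0.66/(13+t) gives 0.66(13+t) = t, so 0.34·t = 0.66×13.
t* = 0.66×13/0.34 = 25.24 min.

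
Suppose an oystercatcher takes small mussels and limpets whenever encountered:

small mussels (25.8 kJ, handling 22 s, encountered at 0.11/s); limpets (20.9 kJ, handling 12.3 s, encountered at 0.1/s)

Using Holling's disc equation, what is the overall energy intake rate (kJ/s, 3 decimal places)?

R = Σλ_iE_i / (1 + Σλ_ih_i)
Numerator: 0.11×25.8 + 0.1×20.9 = 4.928
Denominator: 1 + 0.11×22 + 0.1×12.3 = 4.65
R = 4.928/4.65 = 1.06 kJ/s

1.060 kJ/s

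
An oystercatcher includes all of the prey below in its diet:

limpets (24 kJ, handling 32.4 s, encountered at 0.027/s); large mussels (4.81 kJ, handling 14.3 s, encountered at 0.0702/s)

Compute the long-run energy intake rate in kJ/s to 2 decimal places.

Energy encountered per unit search time: 0.027×24 + 0.0702×4.81 = 0.9857 kJ/s.
Handling time per unit search time: 0.027×32.4 + 0.0702×14.3 = 1.879.
Rate = 0.9857/(1 + 1.879) = 0.3424 kJ/s.

0.34 kJ/s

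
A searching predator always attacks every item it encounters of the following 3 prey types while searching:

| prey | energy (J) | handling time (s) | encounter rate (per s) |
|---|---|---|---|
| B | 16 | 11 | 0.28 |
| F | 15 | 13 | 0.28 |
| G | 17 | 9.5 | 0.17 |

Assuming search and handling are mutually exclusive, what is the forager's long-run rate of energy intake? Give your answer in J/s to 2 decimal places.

R = (0.28×16 + 0.28×15 + 0.17×17) / (1 + 0.28×11 + 0.28×13 + 0.17×9.5) = 11.57/9.335 = 1.239 J/s.

1.24 J/s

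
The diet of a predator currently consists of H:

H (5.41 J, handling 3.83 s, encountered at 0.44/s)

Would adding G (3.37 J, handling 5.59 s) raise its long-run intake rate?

No

On H alone, R = ΣλE/(1+Σλh) = 2.38/2.685 = 0.8865 J/s.
Profitability of G: 3.37/5.59 = 0.6029 J/s.
Since 0.6029 < R, time spent handling G is better spent searching.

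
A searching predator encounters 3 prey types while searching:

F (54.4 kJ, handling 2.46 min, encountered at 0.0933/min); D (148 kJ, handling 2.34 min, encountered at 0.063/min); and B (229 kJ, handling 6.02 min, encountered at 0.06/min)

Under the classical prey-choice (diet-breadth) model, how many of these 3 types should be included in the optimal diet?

3

Rank by E/h (kJ/min): D 63.2, B 38, F 22.1. Include each in turn until the next type's E/h falls below the running intake rate.
Rate on top 1: 8.126. B: 38 > 8.126 → include.
Rate on top 2: 15.29. F: 22.1 > 15.29 → include.
Optimal diet: D, B, F — 3 of 3 types.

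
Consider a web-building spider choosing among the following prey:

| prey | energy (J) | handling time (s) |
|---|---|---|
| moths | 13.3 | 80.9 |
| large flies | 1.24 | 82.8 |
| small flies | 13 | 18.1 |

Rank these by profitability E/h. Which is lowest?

large flies

In descending order of E/h:
small flies: 13/18.1 = 0.718 J/s
moths: 13.3/80.9 = 0.164 J/s
large flies: 1.24/82.8 = 0.015 J/s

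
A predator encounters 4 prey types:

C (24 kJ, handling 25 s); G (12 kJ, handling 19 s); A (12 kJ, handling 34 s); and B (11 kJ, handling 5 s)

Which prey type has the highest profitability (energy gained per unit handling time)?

B

Profitability E/h (kJ/s): C = 24/25 = 0.96, G = 12/19 = 0.632, A = 12/34 = 0.353, B = 11/5 = 2.2.
Ranked: B > C > G > A.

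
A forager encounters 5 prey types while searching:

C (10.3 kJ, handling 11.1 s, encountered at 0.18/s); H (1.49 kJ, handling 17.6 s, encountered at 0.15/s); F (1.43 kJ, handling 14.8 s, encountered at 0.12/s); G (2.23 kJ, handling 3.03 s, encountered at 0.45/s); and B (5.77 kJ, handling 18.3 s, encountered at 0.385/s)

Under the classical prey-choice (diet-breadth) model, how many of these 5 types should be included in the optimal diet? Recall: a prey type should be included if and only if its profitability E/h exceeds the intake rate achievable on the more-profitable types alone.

Profitabilities (E/h, kJ/s): C 0.928, G 0.736, B 0.315, F 0.0966, H 0.0847. Add prey in this order while the next type's profitability exceeds the intake rate on those already taken.
Rate on top 1: 0.6184. G: 0.736 > 0.6184 → include.
Rate on top 2: 0.6552. B: 0.315 < 0.6552 → exclude; stop.
Optimal diet: C, G — 2 of 5 types.

2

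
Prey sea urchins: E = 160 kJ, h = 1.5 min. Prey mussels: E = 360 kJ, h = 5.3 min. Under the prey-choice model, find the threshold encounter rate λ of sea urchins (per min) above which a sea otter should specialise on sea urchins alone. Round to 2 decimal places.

At the threshold, the rate on sea urchins alone equals the profitability of mussels: λ·160/(1 + λ·1.5) = 360/5.3 = 67.92.
Rearranging, λ(160 − 67.92×1.5) = 67.92, so λ = 67.92/58.11 = 1.169 per min.

1.17 per min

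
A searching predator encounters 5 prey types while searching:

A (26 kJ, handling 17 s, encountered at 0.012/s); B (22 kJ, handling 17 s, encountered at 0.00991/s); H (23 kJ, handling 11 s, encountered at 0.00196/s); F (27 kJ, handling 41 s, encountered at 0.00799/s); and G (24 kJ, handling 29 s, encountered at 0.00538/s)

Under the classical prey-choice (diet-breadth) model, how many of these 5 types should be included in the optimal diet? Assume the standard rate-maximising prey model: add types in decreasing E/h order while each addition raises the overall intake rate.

5

E/h in descending order: H 2.09, A 1.53, B 1.29, G 0.828, F 0.659 kJ/s. The optimal diet is the largest prefix of this list for which every included type satisfies E_i/h_i > R on the types above it.
Rate on top 1: 0.04413. A: 1.53 > 0.04413 → include.
Rate on top 2: 0.2914. B: 1.29 > 0.2914 → include.
Rate on top 3: 0.4125. G: 0.828 > 0.4125 → include.
Rate on top 4: 0.4543. F: 0.659 > 0.4543 → include.
Optimal diet: H, A, B, G, F — 5 of 5 types.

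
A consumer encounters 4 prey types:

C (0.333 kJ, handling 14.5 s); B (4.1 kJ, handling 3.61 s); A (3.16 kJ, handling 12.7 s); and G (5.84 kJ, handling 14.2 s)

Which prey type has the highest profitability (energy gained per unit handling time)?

In descending order of E/h:
B: 4.1/3.61 = 1.14 kJ/s
G: 5.84/14.2 = 0.411 kJ/s
A: 3.16/12.7 = 0.249 kJ/s
C: 0.333/14.5 = 0.023 kJ/s

B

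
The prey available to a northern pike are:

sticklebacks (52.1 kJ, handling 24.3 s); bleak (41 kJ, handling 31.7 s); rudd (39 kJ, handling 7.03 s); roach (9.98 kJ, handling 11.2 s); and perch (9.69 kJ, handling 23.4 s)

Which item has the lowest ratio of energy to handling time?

In descending order of E/h:
rudd: 39/7.03 = 5.55 kJ/s
sticklebacks: 52.1/24.3 = 2.14 kJ/s
bleak: 41/31.7 = 1.29 kJ/s
roach: 9.98/11.2 = 0.891 kJ/s
perch: 9.69/23.4 = 0.414 kJ/s

perch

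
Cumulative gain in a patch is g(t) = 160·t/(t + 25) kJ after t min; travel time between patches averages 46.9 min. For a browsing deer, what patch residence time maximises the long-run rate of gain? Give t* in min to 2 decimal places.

34.24 min

Maximise g(t)/(T+t): set derivative to zero → g'(t)(T+t) = g(t).
g'(t) = 160·25/(t + 25)². Setting 160·25/(t+25)² = 160t/[(t+25)(46.9+t)] gives 25(46.9+t) = t(t+25), so t² = 25×46.9 = 1172.
t* = √1172 = 34.24 min.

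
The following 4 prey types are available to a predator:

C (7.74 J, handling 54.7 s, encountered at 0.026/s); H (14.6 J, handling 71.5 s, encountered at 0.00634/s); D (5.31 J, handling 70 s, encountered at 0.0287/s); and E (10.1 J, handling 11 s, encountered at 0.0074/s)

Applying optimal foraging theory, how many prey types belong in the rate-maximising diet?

3

Profitabilities (E/h, J/s): E 0.918, H 0.204, C 0.141, D 0.0759. Add prey in this order while the next type's profitability exceeds the intake rate on those already taken.
Rate on top 1: 0.06911. H: 0.204 > 0.06911 → include.
Rate on top 2: 0.109. C: 0.141 > 0.109 → include.
Rate on top 3: 0.1246. D: 0.0759 < 0.1246 → exclude; stop.
Optimal diet: E, H, C — 3 of 4 types.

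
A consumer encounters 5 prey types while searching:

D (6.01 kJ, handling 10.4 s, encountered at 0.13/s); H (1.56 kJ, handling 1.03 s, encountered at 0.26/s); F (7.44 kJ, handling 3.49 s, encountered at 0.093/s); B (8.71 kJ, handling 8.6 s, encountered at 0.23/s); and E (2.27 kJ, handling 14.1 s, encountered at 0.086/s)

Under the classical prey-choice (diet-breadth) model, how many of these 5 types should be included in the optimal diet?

E/h in descending order: F 2.13, H 1.51, B 1.01, D 0.578, E 0.161 kJ/s. The optimal diet is the largest prefix of this list for which every included type satisfies E_i/h_i > R on the types above it.
Rate on top 1: 0.5224. H: 1.51 > 0.5224 → include.
Rate on top 2: 0.6892. B: 1.01 > 0.6892 → include.
Rate on top 3: 0.8685. D: 0.578 < 0.8685 → exclude; stop.
Optimal diet: F, H, B — 3 of 5 types.

3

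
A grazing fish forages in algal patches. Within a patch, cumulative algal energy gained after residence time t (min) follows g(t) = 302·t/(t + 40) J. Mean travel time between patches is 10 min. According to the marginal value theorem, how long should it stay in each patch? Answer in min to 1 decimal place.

Maximise g(t)/(T+t): set derivative to zero → g'(t)(T+t) = g(t).
g'(t) = 302·40/(t + 40)². Setting 302·40/(t+40)² = 302t/[(t+40)(10+t)] gives 40(10+t) = t(t+40), so t² = 40×10 = 400.
t* = √400 = 20 min.

20.0 min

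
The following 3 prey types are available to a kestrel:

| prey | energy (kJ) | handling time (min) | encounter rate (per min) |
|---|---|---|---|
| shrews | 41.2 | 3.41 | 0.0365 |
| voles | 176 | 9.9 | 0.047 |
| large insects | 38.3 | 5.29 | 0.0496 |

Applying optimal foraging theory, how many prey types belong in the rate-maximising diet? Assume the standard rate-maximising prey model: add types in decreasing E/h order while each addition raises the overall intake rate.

3

Rank by E/h (kJ/min): voles 17.8, shrews 12.1, large insects 7.24. Include each in turn until the next type's E/h falls below the running intake rate.
Rate on top 1: 5.645. shrews: 12.1 > 5.645 → include.
Rate on top 2: 6.149. large insects: 7.24 > 6.149 → include.
Optimal diet: voles, shrews, large insects — 3 of 3 types.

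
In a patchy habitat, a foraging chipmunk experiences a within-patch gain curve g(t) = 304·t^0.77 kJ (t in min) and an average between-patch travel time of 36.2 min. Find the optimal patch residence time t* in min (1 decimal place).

121.2 min

Maximise g(t)/(T+t): set derivative to zero → g'(t)(T+t) = g(t).
g'(t) = 0.77·304·t^-0.23. Setting 0.77·304·t^-0.23 = 304·t^0.77/(36.2+t) gives 0.77(36.2+t) = t, so 0.23·t = 0.77×36.2.
t* = 0.77×36.2/0.23 = 121.2 min.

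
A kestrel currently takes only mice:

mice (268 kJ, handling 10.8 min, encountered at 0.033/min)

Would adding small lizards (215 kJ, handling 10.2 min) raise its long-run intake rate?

Yes

On mice alone, R = ΣλE/(1+Σλh) = 8.844/1.356 = 6.52 kJ/min.
Profitability of small lizards: 215/10.2 = 21.08 kJ/min.
Since 21.08 > R, including small lizards increases the long-run rate.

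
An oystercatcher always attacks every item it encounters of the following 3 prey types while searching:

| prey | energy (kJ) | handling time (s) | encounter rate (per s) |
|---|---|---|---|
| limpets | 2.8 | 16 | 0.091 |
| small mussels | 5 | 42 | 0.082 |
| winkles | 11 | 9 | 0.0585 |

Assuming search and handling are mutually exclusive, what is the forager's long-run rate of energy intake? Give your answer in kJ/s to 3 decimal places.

0.204 kJ/s

R = Σλ_iE_i / (1 + Σλ_ih_i)
Numerator: 0.091×2.8 + 0.082×5 + 0.0585×11 = 1.308
Denominator: 1 + 0.091×16 + 0.082×42 + 0.0585×9 = 6.426
R = 1.308/6.426 = 0.2036 kJ/s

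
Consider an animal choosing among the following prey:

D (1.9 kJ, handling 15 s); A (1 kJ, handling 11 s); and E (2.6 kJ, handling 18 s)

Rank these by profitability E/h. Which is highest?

E

In descending order of E/h:
E: 2.6/18 = 0.144 kJ/s
D: 1.9/15 = 0.127 kJ/s
A: 1/11 = 0.0909 kJ/s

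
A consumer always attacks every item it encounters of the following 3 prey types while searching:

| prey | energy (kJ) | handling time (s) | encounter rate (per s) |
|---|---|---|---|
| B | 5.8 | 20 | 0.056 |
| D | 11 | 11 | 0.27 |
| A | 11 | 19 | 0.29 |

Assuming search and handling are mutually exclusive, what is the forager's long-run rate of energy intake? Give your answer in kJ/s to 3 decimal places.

R = Σλ_iE_i / (1 + Σλ_ih_i)
Numerator: 0.056×5.8 + 0.27×11 + 0.29×11 = 6.485
Denominator: 1 + 0.056×20 + 0.27×11 + 0.29×19 = 10.6
R = 6.485/10.6 = 0.6118 kJ/s

0.612 kJ/s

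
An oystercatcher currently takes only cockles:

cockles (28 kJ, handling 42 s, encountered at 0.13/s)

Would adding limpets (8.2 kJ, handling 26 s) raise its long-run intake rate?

On cockles alone, R = ΣλE/(1+Σλh) = 3.64/6.46 = 0.5635 kJ/s.
limpets: E/h = 8.2/26 = 0.3154 kJ/s.
Since 0.3154 < R, time spent handling limpets is better spent searching.

No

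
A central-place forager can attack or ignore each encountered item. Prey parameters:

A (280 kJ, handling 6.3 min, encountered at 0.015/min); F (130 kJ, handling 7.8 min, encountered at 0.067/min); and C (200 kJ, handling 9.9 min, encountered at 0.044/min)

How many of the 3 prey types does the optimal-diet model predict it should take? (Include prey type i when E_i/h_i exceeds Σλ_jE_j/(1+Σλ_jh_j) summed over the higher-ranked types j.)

Profitabilities (E/h, kJ/min): A 44.4, C 20.2, F 16.7. Add prey in this order while the next type's profitability exceeds the intake rate on those already taken.
Rate on top 1: 3.837. C: 20.2 > 3.837 → include.
Rate on top 2: 8.496. F: 16.7 > 8.496 → include.
Optimal diet: A, C, F — 3 of 3 types.

3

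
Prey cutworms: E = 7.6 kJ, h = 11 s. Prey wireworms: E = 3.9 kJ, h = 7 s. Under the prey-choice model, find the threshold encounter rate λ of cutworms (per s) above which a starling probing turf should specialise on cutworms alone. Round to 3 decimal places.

Drop wireworms once their profitability E₂/h₂ falls below the rate achievable on cutworms alone: E₂/h₂ = λE₁/(1 + λh₁).
Solve for λ: λE₁h₂ = E₂(1 + λh₁) → λ(E₁h₂ − E₂h₁) = E₂ → λ = E₂/(E₁h₂ − E₂h₁).
λ = 3.9/(7.6×7 − 3.9×11) = 3.9/10.3 = 0.3786 per s.

0.379 per s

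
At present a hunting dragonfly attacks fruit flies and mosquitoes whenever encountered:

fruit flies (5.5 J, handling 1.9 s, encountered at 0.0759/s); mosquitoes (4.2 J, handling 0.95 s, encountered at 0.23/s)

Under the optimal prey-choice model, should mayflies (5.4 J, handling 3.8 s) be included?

On fruit flies and mosquitoes alone, R = ΣλE/(1+Σλh) = 1.383/1.363 = 1.015 J/s.
Profitability of mayflies: 5.4/3.8 = 1.421 J/s.
Since 1.421 > R, including mayflies increases the long-run rate.

Yes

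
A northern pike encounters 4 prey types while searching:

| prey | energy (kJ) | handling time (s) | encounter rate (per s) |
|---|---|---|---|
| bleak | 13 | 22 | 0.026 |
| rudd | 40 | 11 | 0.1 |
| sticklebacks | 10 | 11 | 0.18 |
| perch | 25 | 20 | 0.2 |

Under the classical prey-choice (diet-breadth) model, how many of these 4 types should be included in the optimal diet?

1

Profitabilities (E/h, kJ/s): rudd 3.64, perch 1.25, sticklebacks 0.909, bleak 0.591. Add prey in this order while the next type's profitability exceeds the intake rate on those already taken.
Rate on top 1: 1.905. perch: 1.25 < 1.905 → exclude; stop.
Optimal diet: rudd — 1 of 4 types.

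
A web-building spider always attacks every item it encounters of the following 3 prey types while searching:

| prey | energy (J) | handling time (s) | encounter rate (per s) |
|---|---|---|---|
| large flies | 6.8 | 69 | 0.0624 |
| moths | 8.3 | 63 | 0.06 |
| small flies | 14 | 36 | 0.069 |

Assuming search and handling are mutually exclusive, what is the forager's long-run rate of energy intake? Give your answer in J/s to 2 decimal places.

R = (0.0624×6.8 + 0.06×8.3 + 0.069×14) / (1 + 0.0624×69 + 0.06×63 + 0.069×36) = 1.888/11.57 = 0.1632 J/s.

0.16 J/s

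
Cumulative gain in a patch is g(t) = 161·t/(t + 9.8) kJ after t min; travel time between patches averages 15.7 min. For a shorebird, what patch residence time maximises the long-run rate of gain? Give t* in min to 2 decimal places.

By the marginal value theorem, leave when the instantaneous gain rate g'(t) equals the habitat-wide average g(t)/(T + t).
g'(t) = 161·9.8/(t + 9.8)². Setting 161·9.8/(t+9.8)² = 161t/[(t+9.8)(15.7+t)] gives 9.8(15.7+t) = t(t+9.8), so t² = 9.8×15.7 = 153.9.
t* = √153.9 = 12.4 min.

12.40 min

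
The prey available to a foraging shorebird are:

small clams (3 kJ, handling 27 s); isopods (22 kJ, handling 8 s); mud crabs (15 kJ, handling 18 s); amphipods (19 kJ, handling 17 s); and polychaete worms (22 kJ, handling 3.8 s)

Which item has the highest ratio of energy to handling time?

Profitability E/h (kJ/s): small clams = 3/27 = 0.111, isopods = 22/8 = 2.75, mud crabs = 15/18 = 0.833, amphipods = 19/17 = 1.12, polychaete worms = 22/3.8 = 5.79.
Ranked: polychaete worms > isopods > amphipods > mud crabs > small clams.

polychaete worms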